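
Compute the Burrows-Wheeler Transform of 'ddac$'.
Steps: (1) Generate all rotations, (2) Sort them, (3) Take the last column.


Rotations (sorted):
  0: $ddac -> last char: c
  1: ac$dd -> last char: d
  2: c$dda -> last char: a
  3: dac$d -> last char: d
  4: ddac$ -> last char: $


BWT = cdad$


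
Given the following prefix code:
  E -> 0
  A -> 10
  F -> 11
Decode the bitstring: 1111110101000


Decoding step by step:
Bits 11 -> F
Bits 11 -> F
Bits 11 -> F
Bits 0 -> E
Bits 10 -> A
Bits 10 -> A
Bits 0 -> E
Bits 0 -> E


Decoded message: FFFEAAEE


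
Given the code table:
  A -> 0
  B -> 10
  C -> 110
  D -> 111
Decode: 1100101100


Decoding:
110 -> C
0 -> A
10 -> B
110 -> C
0 -> A


Result: CABCA


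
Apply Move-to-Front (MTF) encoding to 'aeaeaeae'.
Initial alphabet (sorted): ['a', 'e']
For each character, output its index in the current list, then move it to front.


MTF encoding:
'a': index 0 in ['a', 'e'] -> ['a', 'e']
'e': index 1 in ['a', 'e'] -> ['e', 'a']
'a': index 1 in ['e', 'a'] -> ['a', 'e']
'e': index 1 in ['a', 'e'] -> ['e', 'a']
'a': index 1 in ['e', 'a'] -> ['a', 'e']
'e': index 1 in ['a', 'e'] -> ['e', 'a']
'a': index 1 in ['e', 'a'] -> ['a', 'e']
'e': index 1 in ['a', 'e'] -> ['e', 'a']


Output: [0, 1, 1, 1, 1, 1, 1, 1]


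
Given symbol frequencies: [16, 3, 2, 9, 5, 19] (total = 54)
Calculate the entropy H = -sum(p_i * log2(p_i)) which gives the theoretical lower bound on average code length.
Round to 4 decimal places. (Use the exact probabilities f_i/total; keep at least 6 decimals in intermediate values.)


Per-symbol terms -p_i * log2(p_i) with p_i = f_i/54:
  p = 16/54 = 0.296296: log2(p) = -1.754888, -p*log2(p) = 0.519967
  p = 3/54 = 0.055556: log2(p) = -4.169925, -p*log2(p) = 0.231663
  p = 2/54 = 0.037037: log2(p) = -4.754888, -p*log2(p) = 0.176107
  p = 9/54 = 0.166667: log2(p) = -2.584963, -p*log2(p) = 0.430827
  p = 5/54 = 0.092593: log2(p) = -3.432959, -p*log2(p) = 0.317867
  p = 19/54 = 0.351852: log2(p) = -1.506960, -p*log2(p) = 0.530227
H = 0.519967 + 0.231663 + 0.176107 + 0.430827 + 0.317867 + 0.530227 = 2.206658

H = 2.2067 bits/symbol


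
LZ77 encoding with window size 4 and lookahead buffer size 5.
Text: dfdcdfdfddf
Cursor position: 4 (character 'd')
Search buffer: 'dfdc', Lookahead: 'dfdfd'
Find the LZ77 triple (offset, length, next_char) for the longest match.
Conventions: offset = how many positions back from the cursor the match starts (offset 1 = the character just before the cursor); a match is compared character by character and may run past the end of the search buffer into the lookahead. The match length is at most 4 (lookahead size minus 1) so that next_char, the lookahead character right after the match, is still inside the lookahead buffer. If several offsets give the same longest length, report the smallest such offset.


Try each offset into the search buffer:
  offset=1 (pos 3, char 'c'): match length 0
  offset=2 (pos 2, char 'd'): match length 1
  offset=3 (pos 1, char 'f'): match length 0
  offset=4 (pos 0, char 'd'): match length 3
Longest match has length 3 at offset 4.
next_char = character at position 4 + 3 = 7 -> 'f'

Best match: offset=4, length=3 (matching 'dfd' starting at position 0)
LZ77 triple: (4, 3, 'f')


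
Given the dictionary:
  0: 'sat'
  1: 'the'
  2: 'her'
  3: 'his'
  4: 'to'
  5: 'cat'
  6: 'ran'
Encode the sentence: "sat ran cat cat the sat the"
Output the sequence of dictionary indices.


Look up each word in the dictionary:
  'sat' -> 0
  'ran' -> 6
  'cat' -> 5
  'cat' -> 5
  'the' -> 1
  'sat' -> 0
  'the' -> 1

Encoded: [0, 6, 5, 5, 1, 0, 1]


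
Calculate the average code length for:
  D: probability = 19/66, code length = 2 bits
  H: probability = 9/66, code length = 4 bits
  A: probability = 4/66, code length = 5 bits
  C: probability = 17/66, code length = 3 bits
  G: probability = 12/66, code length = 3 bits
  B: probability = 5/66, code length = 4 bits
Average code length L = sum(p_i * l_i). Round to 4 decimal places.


Weighted contributions p_i * l_i:
  D: (19/66) * 2 = 38/66
  H: (9/66) * 4 = 36/66
  A: (4/66) * 5 = 20/66
  C: (17/66) * 3 = 51/66
  G: (12/66) * 3 = 36/66
  B: (5/66) * 4 = 20/66
Sum = (38 + 36 + 20 + 51 + 36 + 20)/66 = 201/66

L = 201/66 = 3.0455 bits/symbol


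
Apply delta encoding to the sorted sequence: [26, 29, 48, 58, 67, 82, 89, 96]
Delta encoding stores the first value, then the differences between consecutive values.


First value: 26
Deltas:
  29 - 26 = 3
  48 - 29 = 19
  58 - 48 = 10
  67 - 58 = 9
  82 - 67 = 15
  89 - 82 = 7
  96 - 89 = 7


Delta encoded: [26, 3, 19, 10, 9, 15, 7, 7]


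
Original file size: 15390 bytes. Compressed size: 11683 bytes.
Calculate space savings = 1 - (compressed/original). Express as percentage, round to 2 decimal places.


ratio = compressed/original = 11683/15390 = 0.759129
savings = 1 - ratio = 1 - 0.759129 = 0.240871
as a percentage: 0.240871 * 100 = 24.09%

Space savings = 1 - 11683/15390 = 24.09%


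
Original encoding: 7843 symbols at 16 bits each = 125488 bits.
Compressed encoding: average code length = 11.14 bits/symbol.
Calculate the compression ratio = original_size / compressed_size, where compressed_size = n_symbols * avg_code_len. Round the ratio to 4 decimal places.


original_size = n_symbols * orig_bits = 7843 * 16 = 125488 bits
compressed_size = n_symbols * avg_code_len = 7843 * 11.14 = 87371.02 bits
ratio = original_size / compressed_size = 125488 / 87371.02 = 1.4363

Compression ratio = 1.4363


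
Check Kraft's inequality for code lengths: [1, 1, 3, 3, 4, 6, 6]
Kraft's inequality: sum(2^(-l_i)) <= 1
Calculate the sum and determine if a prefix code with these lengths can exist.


Sum = 2^(-1) + 2^(-1) + 2^(-3) + 2^(-3) + 2^(-4) + 2^(-6) + 2^(-6)
    = 0.5 + 0.5 + 0.125 + 0.125 + 0.0625 + 0.015625 + 0.015625
    = 86/64 = 1.34375
Since 1.34375 > 1, Kraft's inequality is NOT satisfied.
A prefix code with these lengths CANNOT exist.

Kraft sum = 1.34375. Not satisfied.


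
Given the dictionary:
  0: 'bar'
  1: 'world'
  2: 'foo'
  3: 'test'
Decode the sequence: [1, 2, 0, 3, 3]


Look up each index in the dictionary:
  1 -> 'world'
  2 -> 'foo'
  0 -> 'bar'
  3 -> 'test'
  3 -> 'test'

Decoded: "world foo bar test test"


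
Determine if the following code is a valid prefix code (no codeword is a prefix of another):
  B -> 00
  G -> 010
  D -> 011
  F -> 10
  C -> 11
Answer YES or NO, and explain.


Checking each pair (does one codeword prefix another?):
  B='00' vs G='010': no prefix
  B='00' vs D='011': no prefix
  B='00' vs F='10': no prefix
  B='00' vs C='11': no prefix
  G='010' vs B='00': no prefix
  G='010' vs D='011': no prefix
  G='010' vs F='10': no prefix
  G='010' vs C='11': no prefix
  D='011' vs B='00': no prefix
  D='011' vs G='010': no prefix
  D='011' vs F='10': no prefix
  D='011' vs C='11': no prefix
  F='10' vs B='00': no prefix
  F='10' vs G='010': no prefix
  F='10' vs D='011': no prefix
  F='10' vs C='11': no prefix
  C='11' vs B='00': no prefix
  C='11' vs G='010': no prefix
  C='11' vs D='011': no prefix
  C='11' vs F='10': no prefix
No violation found over all pairs.

YES -- this is a valid prefix code. No codeword is a prefix of any other codeword.


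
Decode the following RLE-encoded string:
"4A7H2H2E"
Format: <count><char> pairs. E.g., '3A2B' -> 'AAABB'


Expanding each <count><char> pair:
  4A -> 'AAAA'
  7H -> 'HHHHHHH'
  2H -> 'HH'
  2E -> 'EE'

Decoded = AAAAHHHHHHHHHEE


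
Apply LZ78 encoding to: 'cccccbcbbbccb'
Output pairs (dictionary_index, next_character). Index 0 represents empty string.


LZ78 encoding steps:
Dictionary: {0: ''}
Step 1: w='' (idx 0), next='c' -> output (0, 'c'), add 'c' as idx 1
Step 2: w='c' (idx 1), next='c' -> output (1, 'c'), add 'cc' as idx 2
Step 3: w='cc' (idx 2), next='b' -> output (2, 'b'), add 'ccb' as idx 3
Step 4: w='c' (idx 1), next='b' -> output (1, 'b'), add 'cb' as idx 4
Step 5: w='' (idx 0), next='b' -> output (0, 'b'), add 'b' as idx 5
Step 6: w='b' (idx 5), next='c' -> output (5, 'c'), add 'bc' as idx 6
Step 7: w='cb' (idx 4), end of input -> output (4, '')


Encoded: [(0, 'c'), (1, 'c'), (2, 'b'), (1, 'b'), (0, 'b'), (5, 'c'), (4, '')]


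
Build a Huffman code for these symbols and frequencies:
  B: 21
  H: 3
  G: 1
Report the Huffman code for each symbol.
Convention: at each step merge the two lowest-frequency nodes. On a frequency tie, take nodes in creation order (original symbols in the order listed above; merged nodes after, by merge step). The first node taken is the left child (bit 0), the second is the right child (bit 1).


Huffman tree construction:
Step 1: Merge G(1) + H(3) = 4
Step 2: Merge (G+H)(4) + B(21) = 25
Read each symbol's code off the tree from the root (left child = 0, right child = 1).

Codes:
  B: 1 (length 1)
  H: 01 (length 2)
  G: 00 (length 2)
Average code length: 29/25 = 1.1600 bits/symbol


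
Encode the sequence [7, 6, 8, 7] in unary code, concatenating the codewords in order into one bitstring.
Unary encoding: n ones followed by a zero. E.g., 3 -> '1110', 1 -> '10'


Encode each number as n ones followed by a terminating 0:
  7 -> 11111110 (8 bits)
  6 -> 1111110 (7 bits)
  8 -> 111111110 (9 bits)
  7 -> 11111110 (8 bits)
Total length = 8 + 7 + 9 + 8 = 32 bits.

Unary([7, 6, 8, 7]) = 11111110111111011111111011111110 (32 bits)


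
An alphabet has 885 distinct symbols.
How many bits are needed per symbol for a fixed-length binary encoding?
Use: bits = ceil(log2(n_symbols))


log2(885) = 9.7895
Bracket: 2^9 = 512 < 885 <= 2^10 = 1024
So ceil(log2(885)) = 10

bits = ceil(log2(885)) = ceil(9.7895) = 10 bits


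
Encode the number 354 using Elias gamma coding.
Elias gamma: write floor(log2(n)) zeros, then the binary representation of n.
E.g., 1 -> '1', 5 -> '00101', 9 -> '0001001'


num_bits = floor(log2(354)) + 1 = 9
leading_zeros = num_bits - 1 = 8
binary(354) = 101100010

Elias gamma(354) = '00000000' + '101100010' = 00000000101100010 (17 bits)


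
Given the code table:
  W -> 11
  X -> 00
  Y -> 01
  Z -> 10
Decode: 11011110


Decoding:
11 -> W
01 -> Y
11 -> W
10 -> Z


Result: WYWZ


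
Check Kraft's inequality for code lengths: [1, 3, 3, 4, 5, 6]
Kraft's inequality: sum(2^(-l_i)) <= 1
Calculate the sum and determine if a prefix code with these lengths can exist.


Sum = 2^(-1) + 2^(-3) + 2^(-3) + 2^(-4) + 2^(-5) + 2^(-6)
    = 0.5 + 0.125 + 0.125 + 0.0625 + 0.03125 + 0.015625
    = 55/64 = 0.859375
Since 0.859375 <= 1, Kraft's inequality IS satisfied.
A prefix code with these lengths CAN exist.

Kraft sum = 0.859375. Satisfied.


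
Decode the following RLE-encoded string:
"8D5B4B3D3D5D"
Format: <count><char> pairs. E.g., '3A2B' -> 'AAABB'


Expanding each <count><char> pair:
  8D -> 'DDDDDDDD'
  5B -> 'BBBBB'
  4B -> 'BBBB'
  3D -> 'DDD'
  3D -> 'DDD'
  5D -> 'DDDDD'

Decoded = DDDDDDDDBBBBBBBBBDDDDDDDDDDD


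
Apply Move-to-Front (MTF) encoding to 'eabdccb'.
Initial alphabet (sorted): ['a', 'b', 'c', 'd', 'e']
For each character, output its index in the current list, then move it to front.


MTF encoding:
'e': index 4 in ['a', 'b', 'c', 'd', 'e'] -> ['e', 'a', 'b', 'c', 'd']
'a': index 1 in ['e', 'a', 'b', 'c', 'd'] -> ['a', 'e', 'b', 'c', 'd']
'b': index 2 in ['a', 'e', 'b', 'c', 'd'] -> ['b', 'a', 'e', 'c', 'd']
'd': index 4 in ['b', 'a', 'e', 'c', 'd'] -> ['d', 'b', 'a', 'e', 'c']
'c': index 4 in ['d', 'b', 'a', 'e', 'c'] -> ['c', 'd', 'b', 'a', 'e']
'c': index 0 in ['c', 'd', 'b', 'a', 'e'] -> ['c', 'd', 'b', 'a', 'e']
'b': index 2 in ['c', 'd', 'b', 'a', 'e'] -> ['b', 'c', 'd', 'a', 'e']


Output: [4, 1, 2, 4, 4, 0, 2]


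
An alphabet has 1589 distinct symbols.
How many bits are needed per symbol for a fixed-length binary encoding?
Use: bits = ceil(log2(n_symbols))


log2(1589) = 10.6339
Bracket: 2^10 = 1024 < 1589 <= 2^11 = 2048
So ceil(log2(1589)) = 11

bits = ceil(log2(1589)) = ceil(10.6339) = 11 bits


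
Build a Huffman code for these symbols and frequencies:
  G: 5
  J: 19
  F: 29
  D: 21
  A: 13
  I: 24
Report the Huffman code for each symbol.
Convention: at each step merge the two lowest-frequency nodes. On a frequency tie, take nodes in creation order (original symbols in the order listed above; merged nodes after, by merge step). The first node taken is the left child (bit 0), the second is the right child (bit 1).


Huffman tree construction:
Step 1: Merge G(5) + A(13) = 18
Step 2: Merge (G+A)(18) + J(19) = 37
Step 3: Merge D(21) + I(24) = 45
Step 4: Merge F(29) + ((G+A)+J)(37) = 66
Step 5: Merge (D+I)(45) + (F+((G+A)+J))(66) = 111
Read each symbol's code off the tree from the root (left child = 0, right child = 1).

Codes:
  G: 1100 (length 4)
  J: 111 (length 3)
  F: 10 (length 2)
  D: 00 (length 2)
  A: 1101 (length 4)
  I: 01 (length 2)
Average code length: 277/111 = 2.4955 bits/symbol


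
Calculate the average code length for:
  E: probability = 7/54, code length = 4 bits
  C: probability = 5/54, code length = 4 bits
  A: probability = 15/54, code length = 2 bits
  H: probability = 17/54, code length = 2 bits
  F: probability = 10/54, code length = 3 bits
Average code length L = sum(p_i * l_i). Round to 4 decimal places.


Weighted contributions p_i * l_i:
  E: (7/54) * 4 = 28/54
  C: (5/54) * 4 = 20/54
  A: (15/54) * 2 = 30/54
  H: (17/54) * 2 = 34/54
  F: (10/54) * 3 = 30/54
Sum = (28 + 20 + 30 + 34 + 30)/54 = 142/54

L = 142/54 = 2.6296 bits/symbol


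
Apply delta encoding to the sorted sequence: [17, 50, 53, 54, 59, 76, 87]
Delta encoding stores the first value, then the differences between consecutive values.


First value: 17
Deltas:
  50 - 17 = 33
  53 - 50 = 3
  54 - 53 = 1
  59 - 54 = 5
  76 - 59 = 17
  87 - 76 = 11


Delta encoded: [17, 33, 3, 1, 5, 17, 11]


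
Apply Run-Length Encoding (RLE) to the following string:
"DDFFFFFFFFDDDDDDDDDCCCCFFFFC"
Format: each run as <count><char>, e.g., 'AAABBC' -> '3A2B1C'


Scanning runs left to right:
  i=0: run of 'D' x 2 -> '2D'
  i=2: run of 'F' x 8 -> '8F'
  i=10: run of 'D' x 9 -> '9D'
  i=19: run of 'C' x 4 -> '4C'
  i=23: run of 'F' x 4 -> '4F'
  i=27: run of 'C' x 1 -> '1C'

RLE = 2D8F9D4C4F1C


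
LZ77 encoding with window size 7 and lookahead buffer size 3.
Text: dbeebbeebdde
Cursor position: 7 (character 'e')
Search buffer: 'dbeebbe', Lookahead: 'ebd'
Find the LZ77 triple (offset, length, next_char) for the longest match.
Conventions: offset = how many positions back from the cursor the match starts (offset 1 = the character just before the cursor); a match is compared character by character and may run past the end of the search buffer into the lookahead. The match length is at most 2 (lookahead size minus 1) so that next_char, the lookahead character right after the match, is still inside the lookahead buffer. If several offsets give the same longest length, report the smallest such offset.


Try each offset into the search buffer:
  offset=1 (pos 6, char 'e'): match length 1
  offset=2 (pos 5, char 'b'): match length 0
  offset=3 (pos 4, char 'b'): match length 0
  offset=4 (pos 3, char 'e'): match length 2
  offset=5 (pos 2, char 'e'): match length 1
  offset=6 (pos 1, char 'b'): match length 0
  offset=7 (pos 0, char 'd'): match length 0
Longest match has length 2 at offset 4.
next_char = character at position 7 + 2 = 9 -> 'd'

Best match: offset=4, length=2 (matching 'eb' starting at position 3)
LZ77 triple: (4, 2, 'd')


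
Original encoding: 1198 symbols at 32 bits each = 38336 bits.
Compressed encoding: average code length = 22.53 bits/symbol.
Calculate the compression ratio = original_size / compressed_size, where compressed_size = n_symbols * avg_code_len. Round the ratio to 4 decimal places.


original_size = n_symbols * orig_bits = 1198 * 32 = 38336 bits
compressed_size = n_symbols * avg_code_len = 1198 * 22.53 = 26990.94 bits
ratio = original_size / compressed_size = 38336 / 26990.94 = 1.4203

Compression ratio = 1.4203


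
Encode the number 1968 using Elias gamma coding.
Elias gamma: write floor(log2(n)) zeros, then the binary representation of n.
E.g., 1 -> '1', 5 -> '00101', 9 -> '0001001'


num_bits = floor(log2(1968)) + 1 = 11
leading_zeros = num_bits - 1 = 10
binary(1968) = 11110110000

Elias gamma(1968) = '0000000000' + '11110110000' = 000000000011110110000 (21 bits)


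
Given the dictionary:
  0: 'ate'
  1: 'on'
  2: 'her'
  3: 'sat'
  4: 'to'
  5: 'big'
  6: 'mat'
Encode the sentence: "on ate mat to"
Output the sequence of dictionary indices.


Look up each word in the dictionary:
  'on' -> 1
  'ate' -> 0
  'mat' -> 6
  'to' -> 4

Encoded: [1, 0, 6, 4]


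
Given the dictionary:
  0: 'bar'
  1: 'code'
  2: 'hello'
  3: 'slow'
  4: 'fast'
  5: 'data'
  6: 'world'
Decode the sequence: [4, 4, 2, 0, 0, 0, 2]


Look up each index in the dictionary:
  4 -> 'fast'
  4 -> 'fast'
  2 -> 'hello'
  0 -> 'bar'
  0 -> 'bar'
  0 -> 'bar'
  2 -> 'hello'

Decoded: "fast fast hello bar bar bar hello"


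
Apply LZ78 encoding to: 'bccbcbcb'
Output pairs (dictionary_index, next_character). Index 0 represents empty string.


LZ78 encoding steps:
Dictionary: {0: ''}
Step 1: w='' (idx 0), next='b' -> output (0, 'b'), add 'b' as idx 1
Step 2: w='' (idx 0), next='c' -> output (0, 'c'), add 'c' as idx 2
Step 3: w='c' (idx 2), next='b' -> output (2, 'b'), add 'cb' as idx 3
Step 4: w='cb' (idx 3), next='c' -> output (3, 'c'), add 'cbc' as idx 4
Step 5: w='b' (idx 1), end of input -> output (1, '')


Encoded: [(0, 'b'), (0, 'c'), (2, 'b'), (3, 'c'), (1, '')]


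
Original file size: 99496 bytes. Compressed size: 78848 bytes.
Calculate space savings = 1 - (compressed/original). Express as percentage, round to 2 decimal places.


ratio = compressed/original = 78848/99496 = 0.792474
savings = 1 - ratio = 1 - 0.792474 = 0.207526
as a percentage: 0.207526 * 100 = 20.75%

Space savings = 1 - 78848/99496 = 20.75%


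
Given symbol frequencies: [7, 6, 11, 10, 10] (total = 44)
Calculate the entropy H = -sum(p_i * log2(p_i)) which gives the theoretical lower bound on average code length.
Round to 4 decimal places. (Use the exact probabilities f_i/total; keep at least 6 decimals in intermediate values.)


Per-symbol terms -p_i * log2(p_i) with p_i = f_i/44:
  p = 7/44 = 0.159091: log2(p) = -2.652077, -p*log2(p) = 0.421921
  p = 6/44 = 0.136364: log2(p) = -2.874469, -p*log2(p) = 0.391973
  p = 11/44 = 0.250000: log2(p) = -2.000000, -p*log2(p) = 0.500000
  p = 10/44 = 0.227273: log2(p) = -2.137504, -p*log2(p) = 0.485796
  p = 10/44 = 0.227273: log2(p) = -2.137504, -p*log2(p) = 0.485796
H = 0.421921 + 0.391973 + 0.500000 + 0.485796 + 0.485796 = 2.285486

H = 2.2855 bits/symbol


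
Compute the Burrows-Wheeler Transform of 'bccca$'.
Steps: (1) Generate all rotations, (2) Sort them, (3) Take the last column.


Rotations (sorted):
  0: $bccca -> last char: a
  1: a$bccc -> last char: c
  2: bccca$ -> last char: $
  3: ca$bcc -> last char: c
  4: cca$bc -> last char: c
  5: ccca$b -> last char: b


BWT = ac$ccb


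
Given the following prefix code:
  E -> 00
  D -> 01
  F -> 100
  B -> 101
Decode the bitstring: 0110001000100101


Decoding step by step:
Bits 01 -> D
Bits 100 -> F
Bits 01 -> D
Bits 00 -> E
Bits 01 -> D
Bits 00 -> E
Bits 101 -> B


Decoded message: DFDEDEB


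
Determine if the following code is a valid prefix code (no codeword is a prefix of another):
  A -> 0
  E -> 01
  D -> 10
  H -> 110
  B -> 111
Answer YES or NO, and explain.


Checking each pair (does one codeword prefix another?):
  A='0' vs E='01': prefix -- VIOLATION

NO -- this is NOT a valid prefix code. A (0) is a prefix of E (01).


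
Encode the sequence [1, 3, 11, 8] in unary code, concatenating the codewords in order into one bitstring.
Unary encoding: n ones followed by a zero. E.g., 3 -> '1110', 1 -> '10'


Encode each number as n ones followed by a terminating 0:
  1 -> 10 (2 bits)
  3 -> 1110 (4 bits)
  11 -> 111111111110 (12 bits)
  8 -> 111111110 (9 bits)
Total length = 2 + 4 + 12 + 9 = 27 bits.

Unary([1, 3, 11, 8]) = 101110111111111110111111110 (27 bits)


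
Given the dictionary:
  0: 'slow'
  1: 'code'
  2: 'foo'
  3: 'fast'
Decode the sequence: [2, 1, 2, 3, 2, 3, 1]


Look up each index in the dictionary:
  2 -> 'foo'
  1 -> 'code'
  2 -> 'foo'
  3 -> 'fast'
  2 -> 'foo'
  3 -> 'fast'
  1 -> 'code'

Decoded: "foo code foo fast foo fast code"


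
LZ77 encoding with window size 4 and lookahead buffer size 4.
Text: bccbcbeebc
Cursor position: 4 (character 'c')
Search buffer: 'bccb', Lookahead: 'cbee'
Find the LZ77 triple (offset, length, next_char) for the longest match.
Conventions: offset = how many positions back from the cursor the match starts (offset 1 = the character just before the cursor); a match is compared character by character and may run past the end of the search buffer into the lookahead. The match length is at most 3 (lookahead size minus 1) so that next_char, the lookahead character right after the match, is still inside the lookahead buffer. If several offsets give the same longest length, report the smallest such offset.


Try each offset into the search buffer:
  offset=1 (pos 3, char 'b'): match length 0
  offset=2 (pos 2, char 'c'): match length 2
  offset=3 (pos 1, char 'c'): match length 1
  offset=4 (pos 0, char 'b'): match length 0
Longest match has length 2 at offset 2.
next_char = character at position 4 + 2 = 6 -> 'e'

Best match: offset=2, length=2 (matching 'cb' starting at position 2)
LZ77 triple: (2, 2, 'e')


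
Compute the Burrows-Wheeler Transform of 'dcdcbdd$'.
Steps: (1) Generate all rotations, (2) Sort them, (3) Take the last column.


Rotations (sorted):
  0: $dcdcbdd -> last char: d
  1: bdd$dcdc -> last char: c
  2: cbdd$dcd -> last char: d
  3: cdcbdd$d -> last char: d
  4: d$dcdcbd -> last char: d
  5: dcbdd$dc -> last char: c
  6: dcdcbdd$ -> last char: $
  7: dd$dcdcb -> last char: b


BWT = dcdddc$b


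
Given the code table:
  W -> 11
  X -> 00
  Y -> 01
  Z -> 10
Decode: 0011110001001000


Decoding:
00 -> X
11 -> W
11 -> W
00 -> X
01 -> Y
00 -> X
10 -> Z
00 -> X


Result: XWWXYXZX


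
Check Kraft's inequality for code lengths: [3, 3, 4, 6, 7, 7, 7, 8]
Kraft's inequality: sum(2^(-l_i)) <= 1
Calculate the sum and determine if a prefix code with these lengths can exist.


Sum = 2^(-3) + 2^(-3) + 2^(-4) + 2^(-6) + 2^(-7) + 2^(-7) + 2^(-7) + 2^(-8)
    = 0.125 + 0.125 + 0.0625 + 0.015625 + 0.0078125 + 0.0078125 + 0.0078125 + 0.00390625
    = 91/256 = 0.35546875
Since 0.35546875 <= 1, Kraft's inequality IS satisfied.
A prefix code with these lengths CAN exist.

Kraft sum = 0.35546875. Satisfied.


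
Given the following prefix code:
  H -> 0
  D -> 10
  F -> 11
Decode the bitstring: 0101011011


Decoding step by step:
Bits 0 -> H
Bits 10 -> D
Bits 10 -> D
Bits 11 -> F
Bits 0 -> H
Bits 11 -> F


Decoded message: HDDFHF


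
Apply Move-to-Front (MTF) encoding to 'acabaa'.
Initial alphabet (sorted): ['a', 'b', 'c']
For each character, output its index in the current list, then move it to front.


MTF encoding:
'a': index 0 in ['a', 'b', 'c'] -> ['a', 'b', 'c']
'c': index 2 in ['a', 'b', 'c'] -> ['c', 'a', 'b']
'a': index 1 in ['c', 'a', 'b'] -> ['a', 'c', 'b']
'b': index 2 in ['a', 'c', 'b'] -> ['b', 'a', 'c']
'a': index 1 in ['b', 'a', 'c'] -> ['a', 'b', 'c']
'a': index 0 in ['a', 'b', 'c'] -> ['a', 'b', 'c']


Output: [0, 2, 1, 2, 1, 0]


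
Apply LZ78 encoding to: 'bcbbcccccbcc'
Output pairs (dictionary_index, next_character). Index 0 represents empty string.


LZ78 encoding steps:
Dictionary: {0: ''}
Step 1: w='' (idx 0), next='b' -> output (0, 'b'), add 'b' as idx 1
Step 2: w='' (idx 0), next='c' -> output (0, 'c'), add 'c' as idx 2
Step 3: w='b' (idx 1), next='b' -> output (1, 'b'), add 'bb' as idx 3
Step 4: w='c' (idx 2), next='c' -> output (2, 'c'), add 'cc' as idx 4
Step 5: w='cc' (idx 4), next='c' -> output (4, 'c'), add 'ccc' as idx 5
Step 6: w='b' (idx 1), next='c' -> output (1, 'c'), add 'bc' as idx 6
Step 7: w='c' (idx 2), end of input -> output (2, '')


Encoded: [(0, 'b'), (0, 'c'), (1, 'b'), (2, 'c'), (4, 'c'), (1, 'c'), (2, '')]


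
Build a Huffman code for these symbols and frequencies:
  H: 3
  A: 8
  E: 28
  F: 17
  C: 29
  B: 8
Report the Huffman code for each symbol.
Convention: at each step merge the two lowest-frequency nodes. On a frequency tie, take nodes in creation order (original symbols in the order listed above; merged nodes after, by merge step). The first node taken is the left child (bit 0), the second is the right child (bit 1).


Huffman tree construction:
Step 1: Merge H(3) + A(8) = 11
Step 2: Merge B(8) + (H+A)(11) = 19
Step 3: Merge F(17) + (B+(H+A))(19) = 36
Step 4: Merge E(28) + C(29) = 57
Step 5: Merge (F+(B+(H+A)))(36) + (E+C)(57) = 93
Read each symbol's code off the tree from the root (left child = 0, right child = 1).

Codes:
  H: 0110 (length 4)
  A: 0111 (length 4)
  E: 10 (length 2)
  F: 00 (length 2)
  C: 11 (length 2)
  B: 010 (length 3)
Average code length: 216/93 = 2.3226 bits/symbol


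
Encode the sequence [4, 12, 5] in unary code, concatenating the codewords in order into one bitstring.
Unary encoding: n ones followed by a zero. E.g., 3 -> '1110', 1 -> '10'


Encode each number as n ones followed by a terminating 0:
  4 -> 11110 (5 bits)
  12 -> 1111111111110 (13 bits)
  5 -> 111110 (6 bits)
Total length = 5 + 13 + 6 = 24 bits.

Unary([4, 12, 5]) = 111101111111111110111110 (24 bits)


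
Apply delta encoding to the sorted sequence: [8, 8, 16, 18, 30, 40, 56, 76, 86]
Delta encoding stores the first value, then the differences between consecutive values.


First value: 8
Deltas:
  8 - 8 = 0
  16 - 8 = 8
  18 - 16 = 2
  30 - 18 = 12
  40 - 30 = 10
  56 - 40 = 16
  76 - 56 = 20
  86 - 76 = 10


Delta encoded: [8, 0, 8, 2, 12, 10, 16, 20, 10]


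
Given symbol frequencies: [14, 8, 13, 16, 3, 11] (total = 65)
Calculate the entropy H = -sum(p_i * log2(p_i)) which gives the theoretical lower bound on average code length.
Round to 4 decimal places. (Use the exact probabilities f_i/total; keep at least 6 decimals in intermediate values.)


Per-symbol terms -p_i * log2(p_i) with p_i = f_i/65:
  p = 14/65 = 0.215385: log2(p) = -2.215013, -p*log2(p) = 0.477080
  p = 8/65 = 0.123077: log2(p) = -3.022368, -p*log2(p) = 0.371984
  p = 13/65 = 0.200000: log2(p) = -2.321928, -p*log2(p) = 0.464386
  p = 16/65 = 0.246154: log2(p) = -2.022368, -p*log2(p) = 0.497814
  p = 3/65 = 0.046154: log2(p) = -4.437405, -p*log2(p) = 0.204803
  p = 11/65 = 0.169231: log2(p) = -2.562936, -p*log2(p) = 0.433728
H = 0.477080 + 0.371984 + 0.464386 + 0.497814 + 0.204803 + 0.433728 = 2.449795

H = 2.4498 bits/symbol


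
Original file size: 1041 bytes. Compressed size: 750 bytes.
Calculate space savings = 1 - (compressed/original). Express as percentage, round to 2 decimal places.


ratio = compressed/original = 750/1041 = 0.720461
savings = 1 - ratio = 1 - 0.720461 = 0.279539
as a percentage: 0.279539 * 100 = 27.95%

Space savings = 1 - 750/1041 = 27.95%


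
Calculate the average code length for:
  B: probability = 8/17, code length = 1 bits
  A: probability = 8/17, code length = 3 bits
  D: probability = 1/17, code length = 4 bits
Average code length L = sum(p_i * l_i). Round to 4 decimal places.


Weighted contributions p_i * l_i:
  B: (8/17) * 1 = 8/17
  A: (8/17) * 3 = 24/17
  D: (1/17) * 4 = 4/17
Sum = (8 + 24 + 4)/17 = 36/17

L = 36/17 = 2.1176 bits/symbol


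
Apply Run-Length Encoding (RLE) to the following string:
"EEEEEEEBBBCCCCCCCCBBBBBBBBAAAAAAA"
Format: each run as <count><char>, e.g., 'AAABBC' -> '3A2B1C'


Scanning runs left to right:
  i=0: run of 'E' x 7 -> '7E'
  i=7: run of 'B' x 3 -> '3B'
  i=10: run of 'C' x 8 -> '8C'
  i=18: run of 'B' x 8 -> '8B'
  i=26: run of 'A' x 7 -> '7A'

RLE = 7E3B8C8B7A


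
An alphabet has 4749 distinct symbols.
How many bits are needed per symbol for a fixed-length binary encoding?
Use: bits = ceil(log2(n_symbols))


log2(4749) = 12.2134
Bracket: 2^12 = 4096 < 4749 <= 2^13 = 8192
So ceil(log2(4749)) = 13

bits = ceil(log2(4749)) = ceil(12.2134) = 13 bits


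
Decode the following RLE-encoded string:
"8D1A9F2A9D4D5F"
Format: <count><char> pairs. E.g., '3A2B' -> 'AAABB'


Expanding each <count><char> pair:
  8D -> 'DDDDDDDD'
  1A -> 'A'
  9F -> 'FFFFFFFFF'
  2A -> 'AA'
  9D -> 'DDDDDDDDD'
  4D -> 'DDDD'
  5F -> 'FFFFF'

Decoded = DDDDDDDDAFFFFFFFFFAADDDDDDDDDDDDDFFFFF


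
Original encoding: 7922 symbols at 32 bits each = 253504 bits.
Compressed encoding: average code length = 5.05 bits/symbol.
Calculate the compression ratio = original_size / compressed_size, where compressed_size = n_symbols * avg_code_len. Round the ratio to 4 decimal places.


original_size = n_symbols * orig_bits = 7922 * 32 = 253504 bits
compressed_size = n_symbols * avg_code_len = 7922 * 5.05 = 40006.1 bits
ratio = original_size / compressed_size = 253504 / 40006.1 = 6.3366

Compression ratio = 6.3366


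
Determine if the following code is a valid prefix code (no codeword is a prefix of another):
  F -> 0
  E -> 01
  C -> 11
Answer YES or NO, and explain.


Checking each pair (does one codeword prefix another?):
  F='0' vs E='01': prefix -- VIOLATION

NO -- this is NOT a valid prefix code. F (0) is a prefix of E (01).


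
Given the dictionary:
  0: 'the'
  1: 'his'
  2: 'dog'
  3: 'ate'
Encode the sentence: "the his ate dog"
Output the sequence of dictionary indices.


Look up each word in the dictionary:
  'the' -> 0
  'his' -> 1
  'ate' -> 3
  'dog' -> 2

Encoded: [0, 1, 3, 2]


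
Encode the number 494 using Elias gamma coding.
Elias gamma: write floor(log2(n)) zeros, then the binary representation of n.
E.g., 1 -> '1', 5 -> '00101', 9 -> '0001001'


num_bits = floor(log2(494)) + 1 = 9
leading_zeros = num_bits - 1 = 8
binary(494) = 111101110

Elias gamma(494) = '00000000' + '111101110' = 00000000111101110 (17 bits)


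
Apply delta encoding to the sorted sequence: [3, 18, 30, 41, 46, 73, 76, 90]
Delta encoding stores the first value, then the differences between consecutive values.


First value: 3
Deltas:
  18 - 3 = 15
  30 - 18 = 12
  41 - 30 = 11
  46 - 41 = 5
  73 - 46 = 27
  76 - 73 = 3
  90 - 76 = 14


Delta encoded: [3, 15, 12, 11, 5, 27, 3, 14]


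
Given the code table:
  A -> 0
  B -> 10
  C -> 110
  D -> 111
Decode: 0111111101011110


Decoding:
0 -> A
111 -> D
111 -> D
10 -> B
10 -> B
111 -> D
10 -> B


Result: ADDBBDB


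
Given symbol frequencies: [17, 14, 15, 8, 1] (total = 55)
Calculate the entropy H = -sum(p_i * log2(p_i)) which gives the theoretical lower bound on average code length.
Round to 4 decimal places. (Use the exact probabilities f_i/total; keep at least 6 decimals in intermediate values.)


Per-symbol terms -p_i * log2(p_i) with p_i = f_i/55:
  p = 17/55 = 0.309091: log2(p) = -1.693897, -p*log2(p) = 0.523568
  p = 14/55 = 0.254545: log2(p) = -1.974005, -p*log2(p) = 0.502474
  p = 15/55 = 0.272727: log2(p) = -1.874469, -p*log2(p) = 0.511219
  p = 8/55 = 0.145455: log2(p) = -2.781360, -p*log2(p) = 0.404561
  p = 1/55 = 0.018182: log2(p) = -5.781360, -p*log2(p) = 0.105116
H = 0.523568 + 0.502474 + 0.511219 + 0.404561 + 0.105116 = 2.046938

H = 2.0469 bits/symbol


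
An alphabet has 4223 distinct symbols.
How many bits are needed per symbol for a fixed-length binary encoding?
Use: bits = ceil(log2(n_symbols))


log2(4223) = 12.0441
Bracket: 2^12 = 4096 < 4223 <= 2^13 = 8192
So ceil(log2(4223)) = 13

bits = ceil(log2(4223)) = ceil(12.0441) = 13 bits


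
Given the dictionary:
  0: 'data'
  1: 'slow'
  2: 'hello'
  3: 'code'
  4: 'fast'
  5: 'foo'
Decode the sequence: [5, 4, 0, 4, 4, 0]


Look up each index in the dictionary:
  5 -> 'foo'
  4 -> 'fast'
  0 -> 'data'
  4 -> 'fast'
  4 -> 'fast'
  0 -> 'data'

Decoded: "foo fast data fast fast data"


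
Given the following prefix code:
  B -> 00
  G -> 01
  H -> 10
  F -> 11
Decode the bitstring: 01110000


Decoding step by step:
Bits 01 -> G
Bits 11 -> F
Bits 00 -> B
Bits 00 -> B


Decoded message: GFBB


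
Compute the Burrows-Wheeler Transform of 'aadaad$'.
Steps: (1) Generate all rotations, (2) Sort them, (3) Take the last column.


Rotations (sorted):
  0: $aadaad -> last char: d
  1: aad$aad -> last char: d
  2: aadaad$ -> last char: $
  3: ad$aada -> last char: a
  4: adaad$a -> last char: a
  5: d$aadaa -> last char: a
  6: daad$aa -> last char: a


BWT = dd$aaaa


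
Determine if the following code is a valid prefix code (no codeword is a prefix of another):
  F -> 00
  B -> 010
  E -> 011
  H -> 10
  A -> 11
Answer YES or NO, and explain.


Checking each pair (does one codeword prefix another?):
  F='00' vs B='010': no prefix
  F='00' vs E='011': no prefix
  F='00' vs H='10': no prefix
  F='00' vs A='11': no prefix
  B='010' vs F='00': no prefix
  B='010' vs E='011': no prefix
  B='010' vs H='10': no prefix
  B='010' vs A='11': no prefix
  E='011' vs F='00': no prefix
  E='011' vs B='010': no prefix
  E='011' vs H='10': no prefix
  E='011' vs A='11': no prefix
  H='10' vs F='00': no prefix
  H='10' vs B='010': no prefix
  H='10' vs E='011': no prefix
  H='10' vs A='11': no prefix
  A='11' vs F='00': no prefix
  A='11' vs B='010': no prefix
  A='11' vs E='011': no prefix
  A='11' vs H='10': no prefix
No violation found over all pairs.

YES -- this is a valid prefix code. No codeword is a prefix of any other codeword.


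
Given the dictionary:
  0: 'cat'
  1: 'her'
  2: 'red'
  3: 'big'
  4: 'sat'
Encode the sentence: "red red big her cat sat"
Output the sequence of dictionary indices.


Look up each word in the dictionary:
  'red' -> 2
  'red' -> 2
  'big' -> 3
  'her' -> 1
  'cat' -> 0
  'sat' -> 4

Encoded: [2, 2, 3, 1, 0, 4]


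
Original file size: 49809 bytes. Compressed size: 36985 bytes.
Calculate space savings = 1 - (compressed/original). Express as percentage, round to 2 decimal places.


ratio = compressed/original = 36985/49809 = 0.742536
savings = 1 - ratio = 1 - 0.742536 = 0.257464
as a percentage: 0.257464 * 100 = 25.75%

Space savings = 1 - 36985/49809 = 25.75%


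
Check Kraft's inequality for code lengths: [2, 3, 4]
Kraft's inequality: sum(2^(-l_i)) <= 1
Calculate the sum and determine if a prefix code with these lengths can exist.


Sum = 2^(-2) + 2^(-3) + 2^(-4)
    = 0.25 + 0.125 + 0.0625
    = 7/16 = 0.4375
Since 0.4375 <= 1, Kraft's inequality IS satisfied.
A prefix code with these lengths CAN exist.

Kraft sum = 0.4375. Satisfied.


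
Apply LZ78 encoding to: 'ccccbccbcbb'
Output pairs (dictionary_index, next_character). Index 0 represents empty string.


LZ78 encoding steps:
Dictionary: {0: ''}
Step 1: w='' (idx 0), next='c' -> output (0, 'c'), add 'c' as idx 1
Step 2: w='c' (idx 1), next='c' -> output (1, 'c'), add 'cc' as idx 2
Step 3: w='c' (idx 1), next='b' -> output (1, 'b'), add 'cb' as idx 3
Step 4: w='cc' (idx 2), next='b' -> output (2, 'b'), add 'ccb' as idx 4
Step 5: w='cb' (idx 3), next='b' -> output (3, 'b'), add 'cbb' as idx 5


Encoded: [(0, 'c'), (1, 'c'), (1, 'b'), (2, 'b'), (3, 'b')]


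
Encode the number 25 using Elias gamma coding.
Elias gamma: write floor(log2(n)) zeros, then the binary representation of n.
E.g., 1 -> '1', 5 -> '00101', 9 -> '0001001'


num_bits = floor(log2(25)) + 1 = 5
leading_zeros = num_bits - 1 = 4
binary(25) = 11001

Elias gamma(25) = '0000' + '11001' = 000011001 (9 bits)


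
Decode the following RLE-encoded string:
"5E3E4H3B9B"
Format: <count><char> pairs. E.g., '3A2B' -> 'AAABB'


Expanding each <count><char> pair:
  5E -> 'EEEEE'
  3E -> 'EEE'
  4H -> 'HHHH'
  3B -> 'BBB'
  9B -> 'BBBBBBBBB'

Decoded = EEEEEEEEHHHHBBBBBBBBBBBB


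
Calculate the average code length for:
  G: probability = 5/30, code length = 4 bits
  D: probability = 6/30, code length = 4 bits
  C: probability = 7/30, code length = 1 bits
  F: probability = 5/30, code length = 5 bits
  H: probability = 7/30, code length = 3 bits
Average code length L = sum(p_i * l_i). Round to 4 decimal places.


Weighted contributions p_i * l_i:
  G: (5/30) * 4 = 20/30
  D: (6/30) * 4 = 24/30
  C: (7/30) * 1 = 7/30
  F: (5/30) * 5 = 25/30
  H: (7/30) * 3 = 21/30
Sum = (20 + 24 + 7 + 25 + 21)/30 = 97/30

L = 97/30 = 3.2333 bits/symbol


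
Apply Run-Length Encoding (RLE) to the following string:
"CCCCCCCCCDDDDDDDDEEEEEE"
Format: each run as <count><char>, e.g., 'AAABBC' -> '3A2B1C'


Scanning runs left to right:
  i=0: run of 'C' x 9 -> '9C'
  i=9: run of 'D' x 8 -> '8D'
  i=17: run of 'E' x 6 -> '6E'

RLE = 9C8D6E


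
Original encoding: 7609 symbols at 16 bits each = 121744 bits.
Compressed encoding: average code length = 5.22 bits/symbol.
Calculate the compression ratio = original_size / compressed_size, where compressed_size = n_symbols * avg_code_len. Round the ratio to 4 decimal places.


original_size = n_symbols * orig_bits = 7609 * 16 = 121744 bits
compressed_size = n_symbols * avg_code_len = 7609 * 5.22 = 39718.98 bits
ratio = original_size / compressed_size = 121744 / 39718.98 = 3.0651

Compression ratio = 3.0651


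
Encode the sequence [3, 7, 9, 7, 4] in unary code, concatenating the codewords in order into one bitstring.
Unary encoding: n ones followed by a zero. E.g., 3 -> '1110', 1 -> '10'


Encode each number as n ones followed by a terminating 0:
  3 -> 1110 (4 bits)
  7 -> 11111110 (8 bits)
  9 -> 1111111110 (10 bits)
  7 -> 11111110 (8 bits)
  4 -> 11110 (5 bits)
Total length = 4 + 8 + 10 + 8 + 5 = 35 bits.

Unary([3, 7, 9, 7, 4]) = 11101111111011111111101111111011110 (35 bits)


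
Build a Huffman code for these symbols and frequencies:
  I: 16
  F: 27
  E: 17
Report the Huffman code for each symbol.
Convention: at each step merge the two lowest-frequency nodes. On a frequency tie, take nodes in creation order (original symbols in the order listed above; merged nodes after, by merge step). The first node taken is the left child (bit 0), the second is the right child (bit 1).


Huffman tree construction:
Step 1: Merge I(16) + E(17) = 33
Step 2: Merge F(27) + (I+E)(33) = 60
Read each symbol's code off the tree from the root (left child = 0, right child = 1).

Codes:
  I: 10 (length 2)
  F: 0 (length 1)
  E: 11 (length 2)
Average code length: 93/60 = 1.5500 bits/symbol


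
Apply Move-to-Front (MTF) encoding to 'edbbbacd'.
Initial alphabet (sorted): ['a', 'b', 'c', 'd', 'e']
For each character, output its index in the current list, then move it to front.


MTF encoding:
'e': index 4 in ['a', 'b', 'c', 'd', 'e'] -> ['e', 'a', 'b', 'c', 'd']
'd': index 4 in ['e', 'a', 'b', 'c', 'd'] -> ['d', 'e', 'a', 'b', 'c']
'b': index 3 in ['d', 'e', 'a', 'b', 'c'] -> ['b', 'd', 'e', 'a', 'c']
'b': index 0 in ['b', 'd', 'e', 'a', 'c'] -> ['b', 'd', 'e', 'a', 'c']
'b': index 0 in ['b', 'd', 'e', 'a', 'c'] -> ['b', 'd', 'e', 'a', 'c']
'a': index 3 in ['b', 'd', 'e', 'a', 'c'] -> ['a', 'b', 'd', 'e', 'c']
'c': index 4 in ['a', 'b', 'd', 'e', 'c'] -> ['c', 'a', 'b', 'd', 'e']
'd': index 3 in ['c', 'a', 'b', 'd', 'e'] -> ['d', 'c', 'a', 'b', 'e']


Output: [4, 4, 3, 0, 0, 3, 4, 3]


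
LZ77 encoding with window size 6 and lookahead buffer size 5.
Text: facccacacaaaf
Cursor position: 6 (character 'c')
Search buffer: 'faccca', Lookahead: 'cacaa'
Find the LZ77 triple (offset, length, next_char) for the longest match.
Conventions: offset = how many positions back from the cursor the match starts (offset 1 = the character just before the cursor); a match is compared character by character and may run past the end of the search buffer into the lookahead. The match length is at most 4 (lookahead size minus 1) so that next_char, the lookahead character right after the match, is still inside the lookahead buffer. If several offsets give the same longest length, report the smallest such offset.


Try each offset into the search buffer:
  offset=1 (pos 5, char 'a'): match length 0
  offset=2 (pos 4, char 'c'): match length 4
  offset=3 (pos 3, char 'c'): match length 1
  offset=4 (pos 2, char 'c'): match length 1
  offset=5 (pos 1, char 'a'): match length 0
  offset=6 (pos 0, char 'f'): match length 0
Longest match has length 4 at offset 2.
next_char = character at position 6 + 4 = 10 -> 'a'

Best match: offset=2, length=4 (matching 'caca' starting at position 4)
LZ77 triple: (2, 4, 'a')


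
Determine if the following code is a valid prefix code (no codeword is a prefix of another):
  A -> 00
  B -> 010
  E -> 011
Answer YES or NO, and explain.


Checking each pair (does one codeword prefix another?):
  A='00' vs B='010': no prefix
  A='00' vs E='011': no prefix
  B='010' vs A='00': no prefix
  B='010' vs E='011': no prefix
  E='011' vs A='00': no prefix
  E='011' vs B='010': no prefix
No violation found over all pairs.

YES -- this is a valid prefix code. No codeword is a prefix of any other codeword.
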